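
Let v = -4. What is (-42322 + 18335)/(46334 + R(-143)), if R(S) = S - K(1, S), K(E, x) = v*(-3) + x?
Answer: -23987/46322 ≈ -0.51783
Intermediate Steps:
K(E, x) = 12 + x (K(E, x) = -4*(-3) + x = 12 + x)
R(S) = -12 (R(S) = S - (12 + S) = S + (-12 - S) = -12)
(-42322 + 18335)/(46334 + R(-143)) = (-42322 + 18335)/(46334 - 12) = -23987/46322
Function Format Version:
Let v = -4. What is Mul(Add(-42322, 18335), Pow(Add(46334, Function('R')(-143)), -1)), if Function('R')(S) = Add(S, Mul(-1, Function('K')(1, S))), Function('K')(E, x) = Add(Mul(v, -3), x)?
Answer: Rational(-23987, 46322) ≈ -0.51783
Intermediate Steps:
Function('K')(E, x) = Add(12, x) (Function('K')(E, x) = Add(Mul(-4, -3), x) = Add(12, x))
Function('R')(S) = -12 (Function('R')(S) = Add(S, Mul(-1, Add(12, S))) = Add(S, Add(-12, Mul(-1, S))) = -12)
Mul(Add(-42322, 18335), Pow(Add(46334, Function('R')(-143)), -1)) = Mul(Add(-42322, 18335), Pow(Add(46334, -12), -1)) = Mul(-23987, Pow(46322, -1)) = Mul(-23987, Rational(1, 46322)) = Rational(-23987, 46322)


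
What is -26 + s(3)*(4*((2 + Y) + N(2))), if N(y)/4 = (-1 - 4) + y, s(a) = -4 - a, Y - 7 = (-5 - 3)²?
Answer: -1734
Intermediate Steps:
Y = 71 (Y = 7 + (-5 - 3)² = 7 + (-8)² = 7 + 64 = 71)
N(y) = -20 + 4*y (N(y) = 4*((-1 - 4) + y) = 4*(-5 + y) = -20 + 4*y)
-26 + s(3)*(4*((2 + Y) + N(2))) = -26 + (-4 - 1*3)*(4*((2 + 71) + (-20 + 4*2))) = -26 + (-4 - 3)*(4*(73 + (-20 + 8))) = -26 - 28*(73 - 12) = -26 - 28*61 = -26 - 7*244 = -26 - 1708 = -1734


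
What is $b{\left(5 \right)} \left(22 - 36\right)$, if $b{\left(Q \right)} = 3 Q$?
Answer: $-210$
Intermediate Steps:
$b{\left(5 \right)} \left(22 - 36\right) = 3 \cdot 5 \left(22 - 36\right) = 15 \left(-14\right) = -210$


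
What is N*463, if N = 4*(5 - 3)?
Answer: 3704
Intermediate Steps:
N = 8 (N = 4*2 = 8)
N*463 = 8*463 = 3704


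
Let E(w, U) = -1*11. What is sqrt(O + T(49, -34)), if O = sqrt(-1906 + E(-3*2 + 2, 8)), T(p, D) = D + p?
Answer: sqrt(15 + 3*I*sqrt(213)) ≈ 5.5354 + 3.9549*I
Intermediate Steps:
E(w, U) = -11
O = 3*I*sqrt(213) (O = sqrt(-1906 - 11) = sqrt(-1917) = 3*I*sqrt(213) ≈ 43.784*I)
sqrt(O + T(49, -34)) = sqrt(3*I*sqrt(213) + (-34 + 49)) = sqrt(3*I*sqrt(213) + 15) = sqrt(15 + 3*I*sqrt(213))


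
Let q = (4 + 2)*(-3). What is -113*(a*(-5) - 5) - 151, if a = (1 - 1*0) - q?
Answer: 11149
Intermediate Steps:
q = -18 (q = 6*(-3) = -18)
a = 19 (a = (1 - 1*0) - 1*(-18) = (1 + 0) + 18 = 1 + 18 = 19)
-113*(a*(-5) - 5) - 151 = -113*(19*(-5) - 5) - 151 = -113*(-95 - 5) - 151 = -113*(-100) - 151 = 11300 - 151 = 11149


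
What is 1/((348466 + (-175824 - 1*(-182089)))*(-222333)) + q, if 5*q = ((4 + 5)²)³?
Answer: 41913905309286538/394342037115 ≈ 1.0629e+5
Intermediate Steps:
q = 531441/5 (q = ((4 + 5)²)³/5 = (9²)³/5 = (⅕)*81³ = (⅕)*531441 = 531441/5 ≈ 1.0629e+5)
1/((348466 + (-175824 - 1*(-182089)))*(-222333)) + q = 1/((348466 + (-175824 - 1*(-182089)))*(-222333)) + 531441/5 = -1/222333/(348466 + (-175824 + 182089)) + 531441/5 = -1/222333/(348466 + 6265) + 531441/5 = -1/222333/354731 + 531441/5 = (1/354731)*(-1/222333) + 531441/5 = -1/78868407423 + 531441/5 = 41913905309286538/394342037115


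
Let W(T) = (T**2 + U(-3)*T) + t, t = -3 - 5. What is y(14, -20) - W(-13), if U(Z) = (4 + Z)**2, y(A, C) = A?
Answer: -134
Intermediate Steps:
t = -8
W(T) = -8 + T + T**2 (W(T) = (T**2 + (4 - 3)**2*T) - 8 = (T**2 + 1**2*T) - 8 = (T**2 + 1*T) - 8 = (T**2 + T) - 8 = (T + T**2) - 8 = -8 + T + T**2)
y(14, -20) - W(-13) = 14 - (-8 - 13 + (-13)**2) = 14 - (-8 - 13 + 169) = 14 - 1*148 = 14 - 148 = -134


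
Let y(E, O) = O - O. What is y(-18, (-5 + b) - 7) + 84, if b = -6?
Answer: 84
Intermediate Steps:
y(E, O) = 0
y(-18, (-5 + b) - 7) + 84 = 0 + 84 = 84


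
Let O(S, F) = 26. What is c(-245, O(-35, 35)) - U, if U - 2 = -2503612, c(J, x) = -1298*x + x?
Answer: 2469888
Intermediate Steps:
c(J, x) = -1297*x
U = -2503610 (U = 2 - 2503612 = -2503610)
c(-245, O(-35, 35)) - U = -1297*26 - 1*(-2503610) = -33722 + 2503610 = 2469888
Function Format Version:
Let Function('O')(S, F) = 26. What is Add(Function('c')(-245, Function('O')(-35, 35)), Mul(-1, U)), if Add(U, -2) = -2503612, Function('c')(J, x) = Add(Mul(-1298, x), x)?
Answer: 2469888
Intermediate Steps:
Function('c')(J, x) = Mul(-1297, x)
U = -2503610 (U = Add(2, -2503612) = -2503610)
Add(Function('c')(-245, Function('O')(-35, 35)), Mul(-1, U)) = Add(Mul(-1297, 26), Mul(-1, -2503610)) = Add(-33722, 2503610) = 2469888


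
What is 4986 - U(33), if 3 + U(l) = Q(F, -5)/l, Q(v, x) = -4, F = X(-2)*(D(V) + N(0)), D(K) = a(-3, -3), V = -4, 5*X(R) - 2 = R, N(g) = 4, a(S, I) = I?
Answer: 164641/33 ≈ 4989.1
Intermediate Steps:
X(R) = ⅖ + R/5
D(K) = -3
F = 0 (F = (⅖ + (⅕)*(-2))*(-3 + 4) = (⅖ - ⅖)*1 = 0*1 = 0)
U(l) = -3 - 4/l
4986 - U(33) = 4986 - (-3 - 4/33) = 4986 - 1*(-103/33) = 4986 + 103/33 = 164641/33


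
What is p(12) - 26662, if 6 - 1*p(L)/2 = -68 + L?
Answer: -26538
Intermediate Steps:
p(L) = 148 - 2*L (p(L) = 12 - 2*(-68 + L) = 12 + (136 - 2*L) = 148 - 2*L)
p(12) - 26662 = (148 - 2*12) - 26662 = (148 - 24) - 26662 = 124 - 26662 = -26538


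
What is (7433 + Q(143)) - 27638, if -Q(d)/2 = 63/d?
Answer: -2889441/143 ≈ -20206.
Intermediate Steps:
Q(d) = -126/d
(7433 + Q(143)) - 27638 = (7433 - 126/143) - 27638 = 1062793/143 - 27638 = -2889441/143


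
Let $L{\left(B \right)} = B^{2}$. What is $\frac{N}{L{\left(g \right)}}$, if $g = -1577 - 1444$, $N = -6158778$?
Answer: $- \frac{2052926}{3042147} \approx -0.67483$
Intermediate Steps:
$g = -3021$ ($g = -1577 - 1444 = -3021$)
$\frac{N}{L{\left(g \right)}} = - \frac{6158778}{\left(-3021\right)^{2}} = - \frac{6158778}{9126441} = \left(-6158778\right) \frac{1}{9126441} = - \frac{2052926}{3042147}$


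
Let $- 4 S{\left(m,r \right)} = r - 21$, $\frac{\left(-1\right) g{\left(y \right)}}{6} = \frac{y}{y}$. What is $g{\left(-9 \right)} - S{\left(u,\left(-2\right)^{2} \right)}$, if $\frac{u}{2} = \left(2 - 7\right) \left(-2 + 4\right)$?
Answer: $- \frac{41}{4} \approx -10.25$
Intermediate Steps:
$g{\left(y \right)} = -6$ ($g{\left(y \right)} = - 6 \frac{y}{y} = \left(-6\right) 1 = -6$)
$u = -20$ ($u = 2 \left(2 - 7\right) \left(-2 + 4\right) = 2 \left(\left(-5\right) 2\right) = 2 \left(-10\right) = -20$)
$S{\left(m,r \right)} = \frac{21}{4} - \frac{r}{4}$ ($S{\left(m,r \right)} = - \frac{r - 21}{4} = - \frac{-21 + r}{4} = \frac{21}{4} - \frac{r}{4}$)
$g{\left(-9 \right)} - S{\left(u,\left(-2\right)^{2} \right)} = -6 - \left(\frac{21}{4} - \frac{\left(-2\right)^{2}}{4}\right) = -6 - \left(\frac{21}{4} - 1\right) = -6 - \frac{17}{4} = - \frac{41}{4}$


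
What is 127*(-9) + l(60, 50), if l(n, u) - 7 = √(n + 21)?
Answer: -1127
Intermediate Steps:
l(n, u) = 7 + √(21 + n) (l(n, u) = 7 + √(n + 21) = 7 + √(21 + n))
127*(-9) + l(60, 50) = 127*(-9) + (7 + √(21 + 60)) = -1143 + (7 + √81) = -1143 + (7 + 9) = -1143 + 16 = -1127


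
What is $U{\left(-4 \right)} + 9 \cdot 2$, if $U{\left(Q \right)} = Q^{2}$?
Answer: $34$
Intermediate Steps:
$U{\left(-4 \right)} + 9 \cdot 2 = \left(-4\right)^{2} + 9 \cdot 2 = 16 + 18 = 34$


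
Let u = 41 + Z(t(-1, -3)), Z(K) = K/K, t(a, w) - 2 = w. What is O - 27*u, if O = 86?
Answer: -1048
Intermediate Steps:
t(a, w) = 2 + w
Z(K) = 1
u = 42 (u = 41 + 1 = 42)
O - 27*u = 86 - 27*42 = 86 - 1134 = -1048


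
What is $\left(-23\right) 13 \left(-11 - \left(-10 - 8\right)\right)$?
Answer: $-2093$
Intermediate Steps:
$\left(-23\right) 13 \left(-11 - \left(-10 - 8\right)\right) = - 299 \left(-11 - -18\right) = - 299 \left(-11 + 18\right) = \left(-299\right) 7 = -2093$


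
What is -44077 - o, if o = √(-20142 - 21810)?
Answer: -44077 - 4*I*√2622 ≈ -44077.0 - 204.82*I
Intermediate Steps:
o = 4*I*√2622 (o = √(-41952) = 4*I*√2622 ≈ 204.82*I)
-44077 - o = -44077 - 4*I*√2622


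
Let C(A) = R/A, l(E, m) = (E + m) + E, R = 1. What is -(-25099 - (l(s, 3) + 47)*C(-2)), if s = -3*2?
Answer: 25080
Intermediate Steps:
s = -6
l(E, m) = m + 2*E
C(A) = 1/A
-(-25099 - (l(s, 3) + 47)*C(-2)) = -(-25099 - ((3 + 2*(-6)) + 47)/(-2)) = -(-25099 - ((3 - 12) + 47)*(-1)/2) = -(-25099 - (-9 + 47)*(-1)/2) = -(-25099 - 38*(-1)/2) = -(-25099 - 1*(-19)) = -(-25099 + 19) = -1*(-25080) = 25080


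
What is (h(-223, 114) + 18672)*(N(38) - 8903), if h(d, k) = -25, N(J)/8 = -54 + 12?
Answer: -172279633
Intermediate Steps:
N(J) = -336 (N(J) = 8*(-54 + 12) = 8*(-42) = -336)
(h(-223, 114) + 18672)*(N(38) - 8903) = (-25 + 18672)*(-336 - 8903) = 18647*(-9239) = -172279633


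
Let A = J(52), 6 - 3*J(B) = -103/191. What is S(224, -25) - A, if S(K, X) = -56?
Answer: -33337/573 ≈ -58.180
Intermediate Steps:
J(B) = 1249/573 (J(B) = 2 - (-103)/(3*191) = 2 - 1/3*(-103/191) = 2 + 103/573 = 1249/573)
A = 1249/573 ≈ 2.1798
S(224, -25) - A = -56 - 1*1249/573 = -56 - 1249/573 = -33337/573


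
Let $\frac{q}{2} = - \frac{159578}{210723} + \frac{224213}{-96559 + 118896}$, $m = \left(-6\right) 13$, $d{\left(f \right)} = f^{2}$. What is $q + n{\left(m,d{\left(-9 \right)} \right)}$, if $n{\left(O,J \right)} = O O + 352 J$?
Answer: $\frac{162927956930422}{4706919651} \approx 34615.0$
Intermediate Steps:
$m = -78$
$q = \frac{87364684426}{4706919651}$ ($q = 2 \left(- \frac{159578}{210723} + \frac{224213}{-96559 + 118896}\right) = 2 \left(\left(-159578\right) \frac{1}{210723} + \frac{224213}{22337}\right) = 2 \left(- \frac{159578}{210723} + 224213 \cdot \frac{1}{22337}\right) = 2 \left(- \frac{159578}{210723} + \frac{224213}{22337}\right) = 2 \cdot \frac{43682342213}{4706919651} = \frac{87364684426}{4706919651} \approx 18.561$)
$n{\left(O,J \right)} = O^{2} + 352 J$
$q + n{\left(m,d{\left(-9 \right)} \right)} = \frac{87364684426}{4706919651} + \left(\left(-78\right)^{2} + 352 \left(-9\right)^{2}\right) = \frac{87364684426}{4706919651} + \left(6084 + 352 \cdot 81\right) = \frac{87364684426}{4706919651} + \left(6084 + 28512\right) = \frac{87364684426}{4706919651} + 34596 = \frac{162927956930422}{4706919651}$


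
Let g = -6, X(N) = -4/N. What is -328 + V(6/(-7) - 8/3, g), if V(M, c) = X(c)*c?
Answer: -332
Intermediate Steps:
V(M, c) = -4 (V(M, c) = (-4/c)*c = -4)
-328 + V(6/(-7) - 8/3, g) = -328 - 4 = -332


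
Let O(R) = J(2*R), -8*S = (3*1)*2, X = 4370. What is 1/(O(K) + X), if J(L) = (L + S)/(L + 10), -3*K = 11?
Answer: 32/139743 ≈ 0.00022899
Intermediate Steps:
K = -11/3 (K = -⅓*11 = -11/3 ≈ -3.6667)
S = -¾ (S = -3*1*2/8 = -3*2/8 = -⅛*6 = -¾ ≈ -0.75000)
J(L) = (-¾ + L)/(10 + L) (J(L) = (L - ¾)/(L + 10) = (-¾ + L)/(10 + L))
O(R) = (-¾ + 2*R)/(10 + 2*R)
1/(O(K) + X) = 1/((-3/8 - 11/3)/(5 - 11/3) + 4370) = 1/(-97/24/(4/3) + 4370) = 1/((¾)*(-97/24) + 4370) = 1/(-97/32 + 4370) = 1/(139743/32) = 32/139743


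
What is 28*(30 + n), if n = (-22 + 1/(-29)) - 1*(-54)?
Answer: 50316/29 ≈ 1735.0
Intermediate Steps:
n = 927/29 (n = (-22 - 1/29) + 54 = -639/29 + 54 = 927/29 ≈ 31.966)
28*(30 + n) = 28*(30 + 927/29) = 28*(1797/29) = 50316/29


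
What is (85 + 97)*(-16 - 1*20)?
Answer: -6552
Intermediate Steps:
(85 + 97)*(-16 - 1*20) = 182*(-16 - 20) = 182*(-36) = -6552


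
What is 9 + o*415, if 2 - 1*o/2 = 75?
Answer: -60581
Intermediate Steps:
o = -146 (o = 4 - 2*75 = 4 - 150 = -146)
9 + o*415 = 9 - 146*415 = 9 - 60590 = -60581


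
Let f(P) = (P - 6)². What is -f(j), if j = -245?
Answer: -63001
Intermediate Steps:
f(P) = (-6 + P)²
-f(j) = -(-6 - 245)² = -1*(-251)² = -1*63001 = -63001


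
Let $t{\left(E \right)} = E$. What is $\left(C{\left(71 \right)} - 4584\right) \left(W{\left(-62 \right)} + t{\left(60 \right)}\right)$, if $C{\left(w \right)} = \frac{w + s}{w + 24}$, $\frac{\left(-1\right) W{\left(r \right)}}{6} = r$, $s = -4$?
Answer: $- \frac{188098416}{95} \approx -1.98 \cdot 10^{6}$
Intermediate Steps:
$W{\left(r \right)} = - 6 r$
$C{\left(w \right)} = \frac{-4 + w}{24 + w}$ ($C{\left(w \right)} = \frac{w - 4}{w + 24} = \frac{-4 + w}{24 + w}$)
$\left(C{\left(71 \right)} - 4584\right) \left(W{\left(-62 \right)} + t{\left(60 \right)}\right) = \left(\frac{-4 + 71}{24 + 71} - 4584\right) \left(\left(-6\right) \left(-62\right) + 60\right) = \left(\frac{1}{95} \cdot 67 - 4584\right) \left(372 + 60\right) = \left(\frac{1}{95} \cdot 67 - 4584\right) 432 = \left(\frac{67}{95} - 4584\right) 432 = \left(- \frac{435413}{95}\right) 432 = - \frac{188098416}{95}$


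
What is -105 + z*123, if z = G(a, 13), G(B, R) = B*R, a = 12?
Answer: 19083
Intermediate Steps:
z = 156 (z = 12*13 = 156)
-105 + z*123 = -105 + 156*123 = -105 + 19188 = 19083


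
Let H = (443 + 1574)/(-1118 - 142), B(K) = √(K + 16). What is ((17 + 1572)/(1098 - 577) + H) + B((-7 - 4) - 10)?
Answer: 951283/656460 + I*√5 ≈ 1.4491 + 2.2361*I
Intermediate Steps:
B(K) = √(16 + K)
H = -2017/1260 (H = 2017/(-1260) = 2017*(-1/1260) = -2017/1260 ≈ -1.6008)
((17 + 1572)/(1098 - 577) + H) + B((-7 - 4) - 10) = ((17 + 1572)/(1098 - 577) - 2017/1260) + √(16 + ((-7 - 4) - 10)) = (1589/521 - 2017/1260) + √(16 + (-11 - 10)) = (1589*(1/521) - 2017/1260) + √(16 - 21) = (1589/521 - 2017/1260) + √(-5) = 951283/656460 + I*√5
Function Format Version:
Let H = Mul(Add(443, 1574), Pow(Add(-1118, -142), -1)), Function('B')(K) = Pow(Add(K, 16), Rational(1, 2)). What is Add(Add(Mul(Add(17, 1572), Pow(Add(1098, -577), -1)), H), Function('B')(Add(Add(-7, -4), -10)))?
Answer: Add(Rational(951283, 656460), Mul(I, Pow(5, Rational(1, 2)))) ≈ Add(1.4491, Mul(2.2361, I))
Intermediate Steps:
Function('B')(K) = Pow(Add(16, K), Rational(1, 2))
H = Rational(-2017, 1260) (H = Mul(2017, Pow(-1260, -1)) = Mul(2017, Rational(-1, 1260)) = Rational(-2017, 1260) ≈ -1.6008)
Add(Add(Mul(Add(17, 1572), Pow(Add(1098, -577), -1)), H), Function('B')(Add(Add(-7, -4), -10))) = Add(Add(Mul(Add(17, 1572), Pow(Add(1098, -577), -1)), Rational(-2017, 1260)), Pow(Add(16, Add(Add(-7, -4), -10)), Rational(1, 2))) = Add(Add(Mul(1589, Pow(521, -1)), Rational(-2017, 1260)), Pow(Add(16, Add(-11, -10)), Rational(1, 2))) = Add(Add(Mul(1589, Rational(1, 521)), Rational(-2017, 1260)), Pow(Add(16, -21), Rational(1, 2))) = Add(Add(Rational(1589, 521), Rational(-2017, 1260)), Pow(-5, Rational(1, 2))) = Add(Rational(951283, 656460), Mul(I, Pow(5, Rational(1, 2))))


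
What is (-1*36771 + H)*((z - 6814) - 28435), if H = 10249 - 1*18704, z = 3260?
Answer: 1446734514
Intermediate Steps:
H = -8455 (H = 10249 - 18704 = -8455)
(-1*36771 + H)*((z - 6814) - 28435) = (-1*36771 - 8455)*((3260 - 6814) - 28435) = (-36771 - 8455)*(-3554 - 28435) = -45226*(-31989) = 1446734514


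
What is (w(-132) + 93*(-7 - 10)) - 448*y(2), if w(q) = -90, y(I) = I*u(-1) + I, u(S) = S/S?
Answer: -3463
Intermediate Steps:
u(S) = 1
y(I) = 2*I (y(I) = I*1 + I = I + I = 2*I)
(w(-132) + 93*(-7 - 10)) - 448*y(2) = (-90 + 93*(-7 - 10)) - 896*2 = (-90 + 93*(-17)) - 448*4 = (-90 - 1581) - 1792 = -1671 - 1792 = -3463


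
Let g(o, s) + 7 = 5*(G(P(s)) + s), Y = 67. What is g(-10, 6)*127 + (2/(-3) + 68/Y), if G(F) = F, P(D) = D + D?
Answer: 2118811/201 ≈ 10541.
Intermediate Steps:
P(D) = 2*D
g(o, s) = -7 + 15*s (g(o, s) = -7 + 5*(2*s + s) = -7 + 5*(3*s) = -7 + 15*s)
g(-10, 6)*127 + (2/(-3) + 68/Y) = (-7 + 15*6)*127 + (2/(-3) + 68/67) = (-7 + 90)*127 + (2*(-1/3) + 68*(1/67)) = 83*127 + (-2/3 + 68/67) = 10541 + 70/201 = 2118811/201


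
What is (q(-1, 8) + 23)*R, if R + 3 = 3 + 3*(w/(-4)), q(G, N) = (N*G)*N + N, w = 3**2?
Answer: 891/4 ≈ 222.75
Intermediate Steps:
w = 9
q(G, N) = N + G*N**2 (q(G, N) = (G*N)*N + N = G*N**2 + N = N + G*N**2)
R = -27/4 (R = -3 + (3 + 3*(9/(-4))) = -3 + (3 + 3*(9*(-1/4))) = -3 + (3 + 3*(-9/4)) = -3 + (3 - 27/4) = -3 - 15/4 = -27/4 ≈ -6.7500)
(q(-1, 8) + 23)*R = (8*(1 - 1*8) + 23)*(-27/4) = (8*(1 - 8) + 23)*(-27/4) = (8*(-7) + 23)*(-27/4) = (-56 + 23)*(-27/4) = -33*(-27/4) = 891/4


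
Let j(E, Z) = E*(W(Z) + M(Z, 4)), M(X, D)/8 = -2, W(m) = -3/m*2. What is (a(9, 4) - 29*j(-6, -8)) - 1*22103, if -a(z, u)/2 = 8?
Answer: -49545/2 ≈ -24773.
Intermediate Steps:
a(z, u) = -16 (a(z, u) = -2*8 = -16)
W(m) = -6/m
M(X, D) = -16 (M(X, D) = 8*(-2) = -16)
j(E, Z) = E*(-16 - 6/Z) (j(E, Z) = E*(-6/Z - 16) = E*(-16 - 6/Z))
(a(9, 4) - 29*j(-6, -8)) - 1*22103 = (-16 - 29*(-16*(-6) - 6*(-6)/(-8))) - 1*22103 = (-16 - 29*(96 - 6*(-6)*(-1/8))) - 22103 = (-16 - 29*(96 - 9/2)) - 22103 = (-16 - 29*183/2) - 22103 = (-16 - 5307/2) - 22103 = -5339/2 - 22103 = -49545/2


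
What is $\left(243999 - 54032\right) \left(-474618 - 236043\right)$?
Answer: $-135002138187$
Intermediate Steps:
$\left(243999 - 54032\right) \left(-474618 - 236043\right) = 189967 \left(-710661\right) = -135002138187$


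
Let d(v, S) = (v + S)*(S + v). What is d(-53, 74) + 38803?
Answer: 39244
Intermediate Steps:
d(v, S) = (S + v)² (d(v, S) = (S + v)*(S + v) = (S + v)²)
d(-53, 74) + 38803 = (74 - 53)² + 38803 = 21² + 38803 = 441 + 38803 = 39244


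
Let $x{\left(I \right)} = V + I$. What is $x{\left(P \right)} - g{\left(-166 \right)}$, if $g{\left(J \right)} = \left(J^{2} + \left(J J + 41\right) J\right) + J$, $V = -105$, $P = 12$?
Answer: $4553619$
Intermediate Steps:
$x{\left(I \right)} = -105 + I$
$g{\left(J \right)} = J + J^{2} + J \left(41 + J^{2}\right)$ ($g{\left(J \right)} = \left(J^{2} + \left(J^{2} + 41\right) J\right) + J = \left(J^{2} + \left(41 + J^{2}\right) J\right) + J = \left(J^{2} + J \left(41 + J^{2}\right)\right) + J = J + J^{2} + J \left(41 + J^{2}\right)$)
$x{\left(P \right)} - g{\left(-166 \right)} = \left(-105 + 12\right) - - 166 \left(42 - 166 + \left(-166\right)^{2}\right) = -93 - - 166 \left(42 - 166 + 27556\right) = -93 - \left(-166\right) 27432 = -93 - -4553712 = -93 + 4553712 = 4553619$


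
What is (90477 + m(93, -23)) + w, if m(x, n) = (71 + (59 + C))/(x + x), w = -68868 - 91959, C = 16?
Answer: -6542477/93 ≈ -70349.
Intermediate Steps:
w = -160827
m(x, n) = 73/x (m(x, n) = (71 + (59 + 16))/(x + x) = (71 + 75)/((2*x)) = 146*(1/(2*x)) = 73/x)
(90477 + m(93, -23)) + w = (90477 + 73/93) - 160827 = 8414434/93 - 160827 = -6542477/93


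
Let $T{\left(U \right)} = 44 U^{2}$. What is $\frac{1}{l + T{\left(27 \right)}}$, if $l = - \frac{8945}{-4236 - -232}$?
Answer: $\frac{4004}{128441249} \approx 3.1174 \cdot 10^{-5}$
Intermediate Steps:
$l = \frac{8945}{4004}$ ($l = - \frac{8945}{-4236 + 232} = - \frac{8945}{-4004} = \left(-8945\right) \left(- \frac{1}{4004}\right) = \frac{8945}{4004} \approx 2.234$)
$\frac{1}{l + T{\left(27 \right)}} = \frac{1}{\frac{8945}{4004} + 44 \cdot 27^{2}} = \frac{1}{\frac{8945}{4004} + 44 \cdot 729} = \frac{1}{\frac{8945}{4004} + 32076} = \frac{1}{\frac{128441249}{4004}} = \frac{4004}{128441249}$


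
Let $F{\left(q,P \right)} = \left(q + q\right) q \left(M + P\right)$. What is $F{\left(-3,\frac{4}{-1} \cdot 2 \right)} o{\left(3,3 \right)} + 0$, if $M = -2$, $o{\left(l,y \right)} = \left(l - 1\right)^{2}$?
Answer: $-720$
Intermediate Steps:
$o{\left(l,y \right)} = \left(-1 + l\right)^{2}$
$F{\left(q,P \right)} = 2 q^{2} \left(-2 + P\right)$ ($F{\left(q,P \right)} = \left(q + q\right) q \left(-2 + P\right) = 2 q q \left(-2 + P\right) = 2 q^{2} \left(-2 + P\right)$)
$F{\left(-3,\frac{4}{-1} \cdot 2 \right)} o{\left(3,3 \right)} + 0 = 2 \left(-3\right)^{2} \left(-2 + \frac{4}{-1} \cdot 2\right) \left(-1 + 3\right)^{2} + 0 = 2 \cdot 9 \left(-2 + 4 \left(-1\right) 2\right) 2^{2} + 0 = 2 \cdot 9 \left(-2 - 8\right) 4 + 0 = 2 \cdot 9 \left(-10\right) 4 + 0 = \left(-180\right) 4 + 0 = -720 + 0 = -720$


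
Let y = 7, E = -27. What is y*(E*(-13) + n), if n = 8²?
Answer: 2905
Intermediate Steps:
n = 64
y*(E*(-13) + n) = 7*(-27*(-13) + 64) = 7*(351 + 64) = 7*415 = 2905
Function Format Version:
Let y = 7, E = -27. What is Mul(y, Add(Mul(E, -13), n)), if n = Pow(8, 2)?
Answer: 2905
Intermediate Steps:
n = 64
Mul(y, Add(Mul(E, -13), n)) = Mul(7, Add(Mul(-27, -13), 64)) = Mul(7, Add(351, 64)) = Mul(7, 415) = 2905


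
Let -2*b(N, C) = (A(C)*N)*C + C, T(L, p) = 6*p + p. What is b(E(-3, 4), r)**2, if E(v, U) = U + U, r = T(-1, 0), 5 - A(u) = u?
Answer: 0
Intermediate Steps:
A(u) = 5 - u
T(L, p) = 7*p
r = 0 (r = 7*0 = 0)
E(v, U) = 2*U
b(N, C) = -C/2 - C*N*(5 - C)/2 (b(N, C) = -(((5 - C)*N)*C + C)/2 = -((N*(5 - C))*C + C)/2 = -(C*N*(5 - C) + C)/2 = -(C + C*N*(5 - C))/2 = -C/2 - C*N*(5 - C)/2)
b(E(-3, 4), r)**2 = ((1/2)*0*(-1 + (2*4)*(-5 + 0)))**2 = ((1/2)*0*(-1 + 8*(-5)))**2 = ((1/2)*0*(-1 - 40))**2 = ((1/2)*0*(-41))**2 = 0**2 = 0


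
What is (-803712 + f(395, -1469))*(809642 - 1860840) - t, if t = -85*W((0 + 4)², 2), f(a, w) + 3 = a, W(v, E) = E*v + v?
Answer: 844448381440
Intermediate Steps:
W(v, E) = v + E*v
f(a, w) = -3 + a
t = -4080 (t = -85*(0 + 4)²*(1 + 2) = -85*4²*3 = -1360*3 = -85*48 = -4080)
(-803712 + f(395, -1469))*(809642 - 1860840) - t = (-803712 + (-3 + 395))*(809642 - 1860840) - 1*(-4080) = (-803712 + 392)*(-1051198) + 4080 = -803320*(-1051198) + 4080 = 844448377360 + 4080 = 844448381440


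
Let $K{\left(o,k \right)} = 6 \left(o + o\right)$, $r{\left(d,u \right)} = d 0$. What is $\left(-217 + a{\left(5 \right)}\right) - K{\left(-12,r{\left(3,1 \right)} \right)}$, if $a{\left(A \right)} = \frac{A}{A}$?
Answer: $-72$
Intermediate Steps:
$r{\left(d,u \right)} = 0$
$a{\left(A \right)} = 1$
$K{\left(o,k \right)} = 12 o$ ($K{\left(o,k \right)} = 6 \cdot 2 o = 12 o$)
$\left(-217 + a{\left(5 \right)}\right) - K{\left(-12,r{\left(3,1 \right)} \right)} = \left(-217 + 1\right) - 12 \left(-12\right) = -216 - -144 = -216 + 144 = -72$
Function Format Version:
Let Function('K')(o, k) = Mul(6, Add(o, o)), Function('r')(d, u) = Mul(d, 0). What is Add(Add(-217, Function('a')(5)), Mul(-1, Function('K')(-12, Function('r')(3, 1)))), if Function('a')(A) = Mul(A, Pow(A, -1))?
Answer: -72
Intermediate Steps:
Function('r')(d, u) = 0
Function('a')(A) = 1
Function('K')(o, k) = Mul(12, o) (Function('K')(o, k) = Mul(6, Mul(2, o)) = Mul(12, o))
Add(Add(-217, Function('a')(5)), Mul(-1, Function('K')(-12, Function('r')(3, 1)))) = Add(Add(-217, 1), Mul(-1, Mul(12, -12))) = Add(-216, Mul(-1, -144)) = Add(-216, 144) = -72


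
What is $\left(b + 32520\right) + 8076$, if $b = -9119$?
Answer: $31477$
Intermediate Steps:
$\left(b + 32520\right) + 8076 = \left(-9119 + 32520\right) + 8076 = 23401 + 8076 = 31477$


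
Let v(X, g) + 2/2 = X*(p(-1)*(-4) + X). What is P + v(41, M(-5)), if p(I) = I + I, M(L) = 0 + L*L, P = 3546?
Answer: 5554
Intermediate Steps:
M(L) = L**2 (M(L) = 0 + L**2 = L**2)
p(I) = 2*I
v(X, g) = -1 + X*(8 + X) (v(X, g) = -1 + X*((2*(-1))*(-4) + X) = -1 + X*(-2*(-4) + X) = -1 + X*(8 + X))
P + v(41, M(-5)) = 3546 + (-1 + 41**2 + 8*41) = 3546 + (-1 + 1681 + 328) = 3546 + 2008 = 5554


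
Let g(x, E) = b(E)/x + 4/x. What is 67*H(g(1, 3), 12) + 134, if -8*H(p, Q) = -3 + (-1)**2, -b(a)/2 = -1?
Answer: 603/4 ≈ 150.75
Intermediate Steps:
b(a) = 2 (b(a) = -2*(-1) = 2)
g(x, E) = 6/x (g(x, E) = 2/x + 4/x = 6/x)
H(p, Q) = 1/4 (H(p, Q) = -(-3 + (-1)**2)/8 = -(-3 + 1)/8 = -1/8*(-2) = 1/4)
67*H(g(1, 3), 12) + 134 = 67*(1/4) + 134 = 67/4 + 134 = 603/4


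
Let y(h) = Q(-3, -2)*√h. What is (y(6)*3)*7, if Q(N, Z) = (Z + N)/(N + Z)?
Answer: 21*√6 ≈ 51.439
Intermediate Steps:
Q(N, Z) = 1 (Q(N, Z) = (N + Z)/(N + Z) = 1)
y(h) = √h (y(h) = 1*√h = √h)
(y(6)*3)*7 = (√6*3)*7 = (3*√6)*7 = 21*√6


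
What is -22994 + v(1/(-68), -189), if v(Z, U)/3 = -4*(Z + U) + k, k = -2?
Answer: -352441/17 ≈ -20732.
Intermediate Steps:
v(Z, U) = -6 - 12*U - 12*Z (v(Z, U) = 3*(-4*(Z + U) - 2) = 3*(-4*(U + Z) - 2) = 3*((-4*U - 4*Z) - 2) = 3*(-2 - 4*U - 4*Z) = -6 - 12*U - 12*Z)
-22994 + v(1/(-68), -189) = -22994 + (-6 - 12*(-189) - 12/(-68)) = -22994 + (-6 + 2268 - 12*(-1/68)) = -22994 + (-6 + 2268 + 3/17) = -22994 + 38457/17 = -352441/17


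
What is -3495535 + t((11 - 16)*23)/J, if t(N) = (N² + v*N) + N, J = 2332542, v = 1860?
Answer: -1358913733460/388757 ≈ -3.4955e+6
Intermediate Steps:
t(N) = N² + 1861*N (t(N) = (N² + 1860*N) + N = N² + 1861*N)
-3495535 + t((11 - 16)*23)/J = -3495535 + (((11 - 16)*23)*(1861 + (11 - 16)*23))/2332542 = -3495535 + ((-5*23)*(1861 - 5*23))*(1/2332542) = -3495535 - 115*(1861 - 115)*(1/2332542) = -3495535 - 115*1746*(1/2332542) = -3495535 - 200790*1/2332542 = -3495535 - 33465/388757 = -1358913733460/388757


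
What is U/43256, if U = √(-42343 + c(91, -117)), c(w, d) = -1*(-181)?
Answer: I*√42162/43256 ≈ 0.0047469*I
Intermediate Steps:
c(w, d) = 181
U = I*√42162 (U = √(-42343 + 181) = √(-42162) = I*√42162 ≈ 205.33*I)
U/43256 = (I*√42162)/43256 = (I*√42162)*(1/43256) = I*√42162/43256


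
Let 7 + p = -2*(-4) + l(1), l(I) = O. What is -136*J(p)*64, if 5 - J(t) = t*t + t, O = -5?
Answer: 60928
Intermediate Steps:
l(I) = -5
p = -4 (p = -7 + (-2*(-4) - 5) = -7 + (8 - 5) = -7 + 3 = -4)
J(t) = 5 - t - t**2 (J(t) = 5 - (t*t + t) = 5 - (t**2 + t) = 5 - (t + t**2) = 5 + (-t - t**2) = 5 - t - t**2)
-136*J(p)*64 = -136*(5 - 1*(-4) - 1*(-4)**2)*64 = -136*(5 + 4 - 1*16)*64 = -136*(5 + 4 - 16)*64 = -136*(-7)*64 = 952*64 = 60928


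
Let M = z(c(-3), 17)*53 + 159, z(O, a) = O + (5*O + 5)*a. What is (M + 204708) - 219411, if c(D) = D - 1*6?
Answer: -51061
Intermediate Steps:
c(D) = -6 + D (c(D) = D - 6 = -6 + D)
z(O, a) = O + a*(5 + 5*O) (z(O, a) = O + (5 + 5*O)*a = O + a*(5 + 5*O))
M = -36358 (M = ((-6 - 3) + 5*17 + 5*(-6 - 3)*17)*53 + 159 = (-9 + 85 + 5*(-9)*17)*53 + 159 = (-9 + 85 - 765)*53 + 159 = -689*53 + 159 = -36517 + 159 = -36358)
(M + 204708) - 219411 = (-36358 + 204708) - 219411 = 168350 - 219411 = -51061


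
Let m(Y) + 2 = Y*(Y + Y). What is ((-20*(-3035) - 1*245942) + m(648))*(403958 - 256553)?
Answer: 96486006420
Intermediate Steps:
m(Y) = -2 + 2*Y² (m(Y) = -2 + Y*(Y + Y) = -2 + Y*(2*Y) = -2 + 2*Y²)
((-20*(-3035) - 1*245942) + m(648))*(403958 - 256553) = ((-20*(-3035) - 1*245942) + (-2 + 2*648²))*(403958 - 256553) = ((60700 - 245942) + (-2 + 2*419904))*147405 = (-185242 + (-2 + 839808))*147405 = (-185242 + 839806)*147405 = 654564*147405 = 96486006420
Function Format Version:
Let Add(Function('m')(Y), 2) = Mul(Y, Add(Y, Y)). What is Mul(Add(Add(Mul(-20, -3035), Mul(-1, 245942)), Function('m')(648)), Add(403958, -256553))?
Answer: 96486006420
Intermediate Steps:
Function('m')(Y) = Add(-2, Mul(2, Pow(Y, 2))) (Function('m')(Y) = Add(-2, Mul(Y, Add(Y, Y))) = Add(-2, Mul(Y, Mul(2, Y))) = Add(-2, Mul(2, Pow(Y, 2))))
Mul(Add(Add(Mul(-20, -3035), Mul(-1, 245942)), Function('m')(648)), Add(403958, -256553)) = Mul(Add(Add(Mul(-20, -3035), Mul(-1, 245942)), Add(-2, Mul(2, Pow(648, 2)))), Add(403958, -256553)) = Mul(Add(Add(60700, -245942), Add(-2, Mul(2, 419904))), 147405) = Mul(Add(-185242, Add(-2, 839808)), 147405) = Mul(Add(-185242, 839806), 147405) = Mul(654564, 147405) = 96486006420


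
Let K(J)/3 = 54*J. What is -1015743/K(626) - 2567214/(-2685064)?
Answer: -25697798504/2836434483 ≈ -9.0599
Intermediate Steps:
K(J) = 162*J (K(J) = 3*(54*J) = 162*J)
-1015743/K(626) - 2567214/(-2685064) = -1015743/(162*626) - 2567214/(-2685064) = -1015743/101412 - 2567214*(-1/2685064) = -1015743*1/101412 + 1283607/1342532 = -338581/33804 + 1283607/1342532 = -25697798504/2836434483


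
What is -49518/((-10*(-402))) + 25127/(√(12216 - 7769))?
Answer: -8253/670 + 25127*√4447/4447 ≈ 364.48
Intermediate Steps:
-49518/((-10*(-402))) + 25127/(√(12216 - 7769)) = -49518/4020 + 25127/(√4447) = -49518*1/4020 + 25127*(√4447/4447) = -8253/670 + 25127*√4447/4447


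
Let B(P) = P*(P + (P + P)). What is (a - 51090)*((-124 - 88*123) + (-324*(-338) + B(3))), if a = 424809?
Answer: 36845329929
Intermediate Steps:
B(P) = 3*P² (B(P) = P*(P + 2*P) = P*(3*P) = 3*P²)
(a - 51090)*((-124 - 88*123) + (-324*(-338) + B(3))) = (424809 - 51090)*((-124 - 88*123) + (-324*(-338) + 3*3²)) = 373719*((-124 - 10824) + (109512 + 3*9)) = 373719*(-10948 + (109512 + 27)) = 373719*(-10948 + 109539) = 373719*98591 = 36845329929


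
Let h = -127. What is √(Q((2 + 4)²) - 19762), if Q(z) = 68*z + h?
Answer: I*√17441 ≈ 132.06*I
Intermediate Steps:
Q(z) = -127 + 68*z (Q(z) = 68*z - 127 = -127 + 68*z)
√(Q((2 + 4)²) - 19762) = √((-127 + 68*(2 + 4)²) - 19762) = √((-127 + 68*6²) - 19762) = √((-127 + 68*36) - 19762) = √((-127 + 2448) - 19762) = √(2321 - 19762) = √(-17441) = I*√17441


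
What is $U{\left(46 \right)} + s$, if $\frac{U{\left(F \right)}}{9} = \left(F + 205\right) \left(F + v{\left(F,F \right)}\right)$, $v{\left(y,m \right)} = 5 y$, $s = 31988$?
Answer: $655472$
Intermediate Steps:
$U{\left(F \right)} = 54 F \left(205 + F\right)$ ($U{\left(F \right)} = 9 \left(F + 205\right) \left(F + 5 F\right) = 9 \left(205 + F\right) 6 F = 9 \cdot 6 F \left(205 + F\right) = 54 F \left(205 + F\right)$)
$U{\left(46 \right)} + s = 54 \cdot 46 \left(205 + 46\right) + 31988 = 54 \cdot 46 \cdot 251 + 31988 = 623484 + 31988 = 655472$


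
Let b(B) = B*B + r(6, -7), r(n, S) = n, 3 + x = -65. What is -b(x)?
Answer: -4630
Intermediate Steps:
x = -68 (x = -3 - 65 = -68)
b(B) = 6 + B**2 (b(B) = B*B + 6 = B**2 + 6 = 6 + B**2)
-b(x) = -(6 + (-68)**2) = -(6 + 4624) = -1*4630 = -4630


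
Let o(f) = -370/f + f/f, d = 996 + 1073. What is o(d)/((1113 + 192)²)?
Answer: 1699/3523558725 ≈ 4.8218e-7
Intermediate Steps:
d = 2069
o(f) = 1 - 370/f (o(f) = -370/f + 1 = 1 - 370/f)
o(d)/((1113 + 192)²) = ((-370 + 2069)/2069)/((1113 + 192)²) = ((1/2069)*1699)/(1305²) = (1699/2069)/1703025 = (1699/2069)*(1/1703025) = 1699/3523558725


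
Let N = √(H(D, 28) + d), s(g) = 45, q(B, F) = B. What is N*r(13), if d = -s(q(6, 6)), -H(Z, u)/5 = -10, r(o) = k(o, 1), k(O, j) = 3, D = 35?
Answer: 3*√5 ≈ 6.7082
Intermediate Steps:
r(o) = 3
H(Z, u) = 50 (H(Z, u) = -5*(-10) = 50)
d = -45 (d = -1*45 = -45)
N = √5 (N = √(50 - 45) = √5 ≈ 2.2361)
N*r(13) = √5*3 = 3*√5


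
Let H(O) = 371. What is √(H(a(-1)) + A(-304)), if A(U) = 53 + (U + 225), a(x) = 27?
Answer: √345 ≈ 18.574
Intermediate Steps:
A(U) = 278 + U (A(U) = 53 + (225 + U) = 278 + U)
√(H(a(-1)) + A(-304)) = √(371 + (278 - 304)) = √(371 - 26) = √345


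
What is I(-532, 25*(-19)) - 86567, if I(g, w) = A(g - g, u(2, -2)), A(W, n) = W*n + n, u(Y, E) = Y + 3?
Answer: -86562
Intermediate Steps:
u(Y, E) = 3 + Y
A(W, n) = n + W*n
I(g, w) = 5 (I(g, w) = (3 + 2)*(1 + (g - g)) = 5*(1 + 0) = 5*1 = 5)
I(-532, 25*(-19)) - 86567 = 5 - 86567 = -86562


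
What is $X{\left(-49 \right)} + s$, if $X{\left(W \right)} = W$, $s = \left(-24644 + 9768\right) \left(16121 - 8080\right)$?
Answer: $-119617965$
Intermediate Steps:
$s = -119617916$ ($s = \left(-14876\right) 8041 = -119617916$)
$X{\left(-49 \right)} + s = -49 - 119617916 = -119617965$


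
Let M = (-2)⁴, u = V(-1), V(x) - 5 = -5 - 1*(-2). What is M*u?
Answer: 32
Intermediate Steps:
V(x) = 2 (V(x) = 5 + (-5 - 1*(-2)) = 5 + (-5 + 2) = 5 - 3 = 2)
u = 2
M = 16
M*u = 16*2 = 32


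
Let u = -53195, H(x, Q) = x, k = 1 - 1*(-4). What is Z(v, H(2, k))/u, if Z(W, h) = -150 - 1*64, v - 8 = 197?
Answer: 214/53195 ≈ 0.0040229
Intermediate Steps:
k = 5 (k = 1 + 4 = 5)
v = 205 (v = 8 + 197 = 205)
Z(W, h) = -214 (Z(W, h) = -150 - 64 = -214)
Z(v, H(2, k))/u = -214/(-53195) = -214*(-1/53195) = 214/53195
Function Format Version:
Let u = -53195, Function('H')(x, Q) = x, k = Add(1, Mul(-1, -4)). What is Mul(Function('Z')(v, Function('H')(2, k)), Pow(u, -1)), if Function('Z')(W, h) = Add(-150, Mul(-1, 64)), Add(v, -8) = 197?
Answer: Rational(214, 53195) ≈ 0.0040229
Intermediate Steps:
k = 5 (k = Add(1, 4) = 5)
v = 205 (v = Add(8, 197) = 205)
Function('Z')(W, h) = -214 (Function('Z')(W, h) = Add(-150, -64) = -214)
Mul(Function('Z')(v, Function('H')(2, k)), Pow(u, -1)) = Mul(-214, Pow(-53195, -1)) = Mul(-214, Rational(-1, 53195)) = Rational(214, 53195)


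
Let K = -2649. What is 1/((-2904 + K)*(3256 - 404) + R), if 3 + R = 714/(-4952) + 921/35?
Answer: -86660/1372445931039 ≈ -6.3143e-8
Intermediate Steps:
R = 2007921/86660 (R = -3 + (714/(-4952) + 921/35) = -3 + (714*(-1/4952) + 921*(1/35)) = -3 + (-357/2476 + 921/35) = -3 + 2267901/86660 = 2007921/86660 ≈ 23.170)
1/((-2904 + K)*(3256 - 404) + R) = 1/((-2904 - 2649)*(3256 - 404) + 2007921/86660) = 1/(-5553*2852 + 2007921/86660) = 1/(-15837156 + 2007921/86660) = 1/(-1372445931039/86660) = -86660/1372445931039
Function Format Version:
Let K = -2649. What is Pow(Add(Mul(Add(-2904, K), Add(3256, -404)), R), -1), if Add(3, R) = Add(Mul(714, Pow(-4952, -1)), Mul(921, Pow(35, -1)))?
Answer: Rational(-86660, 1372445931039) ≈ -6.3143e-8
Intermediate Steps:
R = Rational(2007921, 86660) (R = Add(-3, Add(Mul(714, Pow(-4952, -1)), Mul(921, Pow(35, -1)))) = Add(-3, Add(Mul(714, Rational(-1, 4952)), Mul(921, Rational(1, 35)))) = Add(-3, Add(Rational(-357, 2476), Rational(921, 35))) = Add(-3, Rational(2267901, 86660)) = Rational(2007921, 86660) ≈ 23.170)
Pow(Add(Mul(Add(-2904, K), Add(3256, -404)), R), -1) = Pow(Add(Mul(Add(-2904, -2649), Add(3256, -404)), Rational(2007921, 86660)), -1) = Pow(Add(Mul(-5553, 2852), Rational(2007921, 86660)), -1) = Pow(Add(-15837156, Rational(2007921, 86660)), -1) = Pow(Rational(-1372445931039, 86660), -1) = Rational(-86660, 1372445931039)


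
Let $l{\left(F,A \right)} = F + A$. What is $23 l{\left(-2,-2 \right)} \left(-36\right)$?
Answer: $3312$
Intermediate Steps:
$l{\left(F,A \right)} = A + F$
$23 l{\left(-2,-2 \right)} \left(-36\right) = 23 \left(-2 - 2\right) \left(-36\right) = 23 \left(-4\right) \left(-36\right) = \left(-92\right) \left(-36\right) = 3312$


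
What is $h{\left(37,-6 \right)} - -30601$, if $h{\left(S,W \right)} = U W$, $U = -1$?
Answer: $30607$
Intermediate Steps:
$h{\left(S,W \right)} = - W$
$h{\left(37,-6 \right)} - -30601 = \left(-1\right) \left(-6\right) - -30601 = 6 + 30601 = 30607$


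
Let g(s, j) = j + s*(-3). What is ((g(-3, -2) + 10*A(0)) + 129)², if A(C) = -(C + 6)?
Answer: 5776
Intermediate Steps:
g(s, j) = j - 3*s
A(C) = -6 - C (A(C) = -(6 + C) = -6 - C)
((g(-3, -2) + 10*A(0)) + 129)² = (((-2 - 3*(-3)) + 10*(-6 - 1*0)) + 129)² = (((-2 + 9) + 10*(-6 + 0)) + 129)² = ((7 + 10*(-6)) + 129)² = ((7 - 60) + 129)² = (-53 + 129)² = 76² = 5776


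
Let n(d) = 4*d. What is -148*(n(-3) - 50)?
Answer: 9176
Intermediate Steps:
-148*(n(-3) - 50) = -148*(4*(-3) - 50) = -148*(-12 - 50) = -148*(-62) = 9176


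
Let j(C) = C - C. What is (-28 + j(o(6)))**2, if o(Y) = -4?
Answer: 784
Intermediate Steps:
j(C) = 0
(-28 + j(o(6)))**2 = (-28 + 0)**2 = (-28)**2 = 784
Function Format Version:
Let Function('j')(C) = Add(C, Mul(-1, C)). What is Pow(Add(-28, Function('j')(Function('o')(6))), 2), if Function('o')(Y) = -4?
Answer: 784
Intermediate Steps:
Function('j')(C) = 0
Pow(Add(-28, Function('j')(Function('o')(6))), 2) = Pow(Add(-28, 0), 2) = Pow(-28, 2) = 784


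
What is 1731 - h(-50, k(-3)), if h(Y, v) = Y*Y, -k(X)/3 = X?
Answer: -769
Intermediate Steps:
k(X) = -3*X
h(Y, v) = Y**2
1731 - h(-50, k(-3)) = 1731 - 1*(-50)**2 = 1731 - 1*2500 = 1731 - 2500 = -769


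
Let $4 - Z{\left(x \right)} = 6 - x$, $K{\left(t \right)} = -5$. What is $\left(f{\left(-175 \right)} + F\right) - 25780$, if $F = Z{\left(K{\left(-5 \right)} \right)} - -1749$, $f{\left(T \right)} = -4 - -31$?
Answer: $-24011$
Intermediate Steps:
$f{\left(T \right)} = 27$ ($f{\left(T \right)} = -4 + 31 = 27$)
$Z{\left(x \right)} = -2 + x$ ($Z{\left(x \right)} = 4 - \left(6 - x\right) = 4 + \left(-6 + x\right) = -2 + x$)
$F = 1742$ ($F = \left(-2 - 5\right) - -1749 = -7 + 1749 = 1742$)
$\left(f{\left(-175 \right)} + F\right) - 25780 = \left(27 + 1742\right) - 25780 = 1769 - 25780 = -24011$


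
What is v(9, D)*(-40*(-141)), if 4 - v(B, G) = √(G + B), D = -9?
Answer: 22560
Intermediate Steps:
v(B, G) = 4 - √(B + G) (v(B, G) = 4 - √(G + B) = 4 - √(B + G))
v(9, D)*(-40*(-141)) = (4 - √(9 - 9))*(-40*(-141)) = (4 - √0)*5640 = (4 - 1*0)*5640 = (4 + 0)*5640 = 4*5640 = 22560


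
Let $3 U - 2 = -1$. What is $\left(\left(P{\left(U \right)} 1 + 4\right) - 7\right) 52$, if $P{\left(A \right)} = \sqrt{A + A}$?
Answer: $-156 + \frac{52 \sqrt{6}}{3} \approx -113.54$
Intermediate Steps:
$U = \frac{1}{3}$ ($U = \frac{2}{3} + \frac{1}{3} \left(-1\right) = \frac{2}{3} - \frac{1}{3} = \frac{1}{3} \approx 0.33333$)
$P{\left(A \right)} = \sqrt{2} \sqrt{A}$ ($P{\left(A \right)} = \sqrt{2 A} = \sqrt{2} \sqrt{A}$)
$\left(\left(P{\left(U \right)} 1 + 4\right) - 7\right) 52 = \left(\left(\frac{\sqrt{2}}{\sqrt{3}} \cdot 1 + 4\right) - 7\right) 52 = \left(\left(\sqrt{2} \frac{\sqrt{3}}{3} \cdot 1 + 4\right) - 7\right) 52 = \left(\left(\frac{\sqrt{6}}{3} \cdot 1 + 4\right) - 7\right) 52 = \left(\left(\frac{\sqrt{6}}{3} + 4\right) - 7\right) 52 = \left(\left(4 + \frac{\sqrt{6}}{3}\right) - 7\right) 52 = \left(-3 + \frac{\sqrt{6}}{3}\right) 52 = -156 + \frac{52 \sqrt{6}}{3}$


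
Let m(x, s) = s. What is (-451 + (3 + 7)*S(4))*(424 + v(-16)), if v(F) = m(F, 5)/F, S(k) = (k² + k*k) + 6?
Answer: -481309/16 ≈ -30082.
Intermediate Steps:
S(k) = 6 + 2*k² (S(k) = (k² + k²) + 6 = 2*k² + 6 = 6 + 2*k²)
v(F) = 5/F
(-451 + (3 + 7)*S(4))*(424 + v(-16)) = (-451 + (3 + 7)*(6 + 2*4²))*(424 + 5/(-16)) = (-451 + 10*(6 + 2*16))*(424 + 5*(-1/16)) = (-451 + 10*(6 + 32))*(424 - 5/16) = (-451 + 10*38)*(6779/16) = (-451 + 380)*(6779/16) = -71*6779/16 = -481309/16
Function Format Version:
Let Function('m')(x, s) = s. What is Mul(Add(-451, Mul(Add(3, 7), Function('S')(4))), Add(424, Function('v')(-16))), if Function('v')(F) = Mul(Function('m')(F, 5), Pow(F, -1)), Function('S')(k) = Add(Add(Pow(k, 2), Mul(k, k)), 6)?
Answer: Rational(-481309, 16) ≈ -30082.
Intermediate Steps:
Function('S')(k) = Add(6, Mul(2, Pow(k, 2))) (Function('S')(k) = Add(Add(Pow(k, 2), Pow(k, 2)), 6) = Add(Mul(2, Pow(k, 2)), 6) = Add(6, Mul(2, Pow(k, 2))))
Function('v')(F) = Mul(5, Pow(F, -1))
Mul(Add(-451, Mul(Add(3, 7), Function('S')(4))), Add(424, Function('v')(-16))) = Mul(Add(-451, Mul(Add(3, 7), Add(6, Mul(2, Pow(4, 2))))), Add(424, Mul(5, Pow(-16, -1)))) = Mul(Add(-451, Mul(10, Add(6, Mul(2, 16)))), Add(424, Mul(5, Rational(-1, 16)))) = Mul(Add(-451, Mul(10, Add(6, 32))), Add(424, Rational(-5, 16))) = Mul(Add(-451, Mul(10, 38)), Rational(6779, 16)) = Mul(Add(-451, 380), Rational(6779, 16)) = Mul(-71, Rational(6779, 16)) = Rational(-481309, 16)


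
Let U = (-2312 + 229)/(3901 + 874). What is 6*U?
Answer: -12498/4775 ≈ -2.6174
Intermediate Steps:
U = -2083/4775 ≈ -0.43623
6*U = 6*(-2083/4775) = -12498/4775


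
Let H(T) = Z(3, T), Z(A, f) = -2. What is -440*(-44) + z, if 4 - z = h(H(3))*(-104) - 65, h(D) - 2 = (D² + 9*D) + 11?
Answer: 19325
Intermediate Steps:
H(T) = -2
h(D) = 13 + D² + 9*D (h(D) = 2 + ((D² + 9*D) + 11) = 2 + (11 + D² + 9*D) = 13 + D² + 9*D)
z = -35 (z = 4 - ((13 + (-2)² + 9*(-2))*(-104) - 65) = 4 - ((13 + 4 - 18)*(-104) - 65) = 4 - (-1*(-104) - 65) = 4 - (104 - 65) = 4 - 1*39 = 4 - 39 = -35)
-440*(-44) + z = -440*(-44) - 35 = 19360 - 35 = 19325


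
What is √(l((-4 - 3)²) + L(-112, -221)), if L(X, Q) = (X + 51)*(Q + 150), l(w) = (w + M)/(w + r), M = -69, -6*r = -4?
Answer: √96143591/149 ≈ 65.807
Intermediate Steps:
r = ⅔ (r = -⅙*(-4) = ⅔ ≈ 0.66667)
l(w) = (-69 + w)/(⅔ + w) (l(w) = (w - 69)/(w + ⅔) = (-69 + w)/(⅔ + w))
L(X, Q) = (51 + X)*(150 + Q)
√(l((-4 - 3)²) + L(-112, -221)) = √(3*(-69 + (-4 - 3)²)/(2 + 3*(-4 - 3)²) + (7650 + 51*(-221) + 150*(-112) - 221*(-112))) = √(3*(-69 + (-7)²)/(2 + 3*(-7)²) + (7650 - 11271 - 16800 + 24752)) = √(3*(-69 + 49)/(2 + 3*49) + 4331) = √(3*(-20)/(2 + 147) + 4331) = √(3*(-20)/149 + 4331) = √(3*(1/149)*(-20) + 4331) = √(-60/149 + 4331) = √(645259/149) = √96143591/149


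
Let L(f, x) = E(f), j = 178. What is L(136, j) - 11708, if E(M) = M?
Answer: -11572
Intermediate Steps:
L(f, x) = f
L(136, j) - 11708 = 136 - 11708 = -11572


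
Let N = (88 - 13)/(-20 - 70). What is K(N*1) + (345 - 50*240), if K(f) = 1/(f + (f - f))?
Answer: -58281/5 ≈ -11656.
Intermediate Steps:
N = -⅚ (N = 75/(-90) = 75*(-1/90) = -⅚ ≈ -0.83333)
K(f) = 1/f (K(f) = 1/(f + 0) = 1/f)
K(N*1) + (345 - 50*240) = 1/(-⅚*1) + (345 - 50*240) = 1/(-⅚) + (345 - 12000) = -6/5 - 11655 = -58281/5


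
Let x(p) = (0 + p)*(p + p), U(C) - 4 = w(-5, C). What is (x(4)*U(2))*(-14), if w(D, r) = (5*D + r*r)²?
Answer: -199360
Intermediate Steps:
w(D, r) = (r² + 5*D)² (w(D, r) = (5*D + r²)² = (r² + 5*D)²)
U(C) = 4 + (-25 + C²)² (U(C) = 4 + (C² + 5*(-5))² = 4 + (C² - 25)² = 4 + (-25 + C²)²)
x(p) = 2*p² (x(p) = p*(2*p) = 2*p²)
(x(4)*U(2))*(-14) = ((2*4²)*(4 + (-25 + 2²)²))*(-14) = ((2*16)*(4 + (-25 + 4)²))*(-14) = (32*(4 + (-21)²))*(-14) = (32*(4 + 441))*(-14) = (32*445)*(-14) = 14240*(-14) = -199360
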